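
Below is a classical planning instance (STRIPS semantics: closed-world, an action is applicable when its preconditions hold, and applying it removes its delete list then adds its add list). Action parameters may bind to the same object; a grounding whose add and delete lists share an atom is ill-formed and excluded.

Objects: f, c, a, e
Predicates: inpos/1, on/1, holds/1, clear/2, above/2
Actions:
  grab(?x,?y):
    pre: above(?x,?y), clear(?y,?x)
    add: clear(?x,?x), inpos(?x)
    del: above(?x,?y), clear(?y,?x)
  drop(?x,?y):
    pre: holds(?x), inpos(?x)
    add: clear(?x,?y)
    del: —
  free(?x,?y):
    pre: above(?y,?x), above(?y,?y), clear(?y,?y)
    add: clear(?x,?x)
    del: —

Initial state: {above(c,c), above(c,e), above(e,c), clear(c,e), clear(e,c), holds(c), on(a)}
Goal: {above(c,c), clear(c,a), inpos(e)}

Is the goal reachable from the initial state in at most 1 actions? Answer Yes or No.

1. grab(c,e)  →  {above(c,c), above(e,c), clear(c,c), clear(c,e), holds(c), inpos(c), on(a)}
2. grab(e,c)  →  {above(c,c), clear(c,c), clear(e,e), holds(c), inpos(c), inpos(e), on(a)}
3. drop(c,a)  →  {above(c,c), clear(c,a), clear(c,c), clear(e,e), holds(c), inpos(c), inpos(e), on(a)}
optimal plan length = 3; 3 > 1

No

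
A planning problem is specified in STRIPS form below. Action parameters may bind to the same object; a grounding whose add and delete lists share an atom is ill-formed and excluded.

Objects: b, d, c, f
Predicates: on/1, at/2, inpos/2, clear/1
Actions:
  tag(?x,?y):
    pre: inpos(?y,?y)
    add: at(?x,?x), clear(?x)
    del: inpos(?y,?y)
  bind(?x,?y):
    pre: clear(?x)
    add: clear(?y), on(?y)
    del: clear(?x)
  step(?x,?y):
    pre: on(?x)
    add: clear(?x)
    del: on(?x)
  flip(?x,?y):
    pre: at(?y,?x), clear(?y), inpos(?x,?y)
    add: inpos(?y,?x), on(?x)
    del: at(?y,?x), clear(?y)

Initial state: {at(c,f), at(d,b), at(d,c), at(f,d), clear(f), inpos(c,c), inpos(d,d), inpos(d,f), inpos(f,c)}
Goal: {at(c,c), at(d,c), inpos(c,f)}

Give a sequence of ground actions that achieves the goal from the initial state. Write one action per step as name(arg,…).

1. tag(c,d)  →  {at(c,c), at(c,f), at(d,b), at(d,c), at(f,d), clear(c), clear(f), inpos(c,c), inpos(d,f), inpos(f,c)}
2. flip(f,c)  →  {at(c,c), at(d,b), at(d,c), at(f,d), clear(f), inpos(c,c), inpos(c,f), inpos(d,f), inpos(f,c), on(f)}

tag(c,d); flip(f,c)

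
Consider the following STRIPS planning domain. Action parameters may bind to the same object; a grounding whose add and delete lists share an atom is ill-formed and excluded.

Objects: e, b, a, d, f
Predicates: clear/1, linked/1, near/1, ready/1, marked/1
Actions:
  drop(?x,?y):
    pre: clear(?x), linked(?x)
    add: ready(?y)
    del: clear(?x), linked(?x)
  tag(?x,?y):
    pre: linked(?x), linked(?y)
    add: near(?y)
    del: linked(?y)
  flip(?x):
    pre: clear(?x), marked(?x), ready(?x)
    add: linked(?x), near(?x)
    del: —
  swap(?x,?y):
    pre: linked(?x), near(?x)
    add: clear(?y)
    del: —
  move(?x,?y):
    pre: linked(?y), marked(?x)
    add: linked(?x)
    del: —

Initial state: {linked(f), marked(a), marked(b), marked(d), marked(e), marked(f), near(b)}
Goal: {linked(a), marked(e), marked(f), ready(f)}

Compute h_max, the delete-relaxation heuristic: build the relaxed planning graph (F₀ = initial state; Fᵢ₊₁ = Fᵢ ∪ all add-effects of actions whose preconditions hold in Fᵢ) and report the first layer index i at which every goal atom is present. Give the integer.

3

F0 = init (7 atoms)
F1 = F0 ∪ {linked(a), linked(b), linked(d), linked(e), near(f)}  (12 atoms)
F2 = F1 ∪ {clear(a), clear(b), clear(d), clear(e), clear(f), near(a), near(d), near(e)}  (20 atoms)
F3 = F2 ∪ {ready(a), ready(b), ready(d), ready(e), ready(f)}  (25 atoms)
goal ⊆ F3  ⇒  h_max = 3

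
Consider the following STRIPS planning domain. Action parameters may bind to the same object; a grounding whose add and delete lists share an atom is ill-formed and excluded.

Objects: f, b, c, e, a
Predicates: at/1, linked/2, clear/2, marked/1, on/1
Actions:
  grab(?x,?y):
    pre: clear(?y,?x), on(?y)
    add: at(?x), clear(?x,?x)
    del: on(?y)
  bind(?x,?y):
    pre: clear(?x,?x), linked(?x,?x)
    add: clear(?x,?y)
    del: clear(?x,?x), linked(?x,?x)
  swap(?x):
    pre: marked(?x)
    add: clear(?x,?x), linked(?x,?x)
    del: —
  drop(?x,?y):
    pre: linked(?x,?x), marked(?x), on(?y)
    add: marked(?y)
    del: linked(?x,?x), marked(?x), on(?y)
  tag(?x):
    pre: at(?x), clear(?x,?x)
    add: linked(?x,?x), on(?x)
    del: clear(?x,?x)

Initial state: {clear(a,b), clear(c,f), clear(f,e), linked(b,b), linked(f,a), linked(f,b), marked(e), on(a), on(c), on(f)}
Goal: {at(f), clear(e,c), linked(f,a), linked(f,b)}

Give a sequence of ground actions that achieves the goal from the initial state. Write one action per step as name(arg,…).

1. grab(f,c)  →  {at(f), clear(a,b), clear(c,f), clear(f,e), clear(f,f), linked(b,b), linked(f,a), linked(f,b), marked(e), on(a), on(f)}
2. swap(e)  →  {at(f), clear(a,b), clear(c,f), clear(e,e), clear(f,e), clear(f,f), linked(b,b), linked(e,e), linked(f,a), linked(f,b), marked(e), on(a), on(f)}
3. bind(e,c)  →  {at(f), clear(a,b), clear(c,f), clear(e,c), clear(f,e), clear(f,f), linked(b,b), linked(f,a), linked(f,b), marked(e), on(a), on(f)}

grab(f,c); swap(e); bind(e,c)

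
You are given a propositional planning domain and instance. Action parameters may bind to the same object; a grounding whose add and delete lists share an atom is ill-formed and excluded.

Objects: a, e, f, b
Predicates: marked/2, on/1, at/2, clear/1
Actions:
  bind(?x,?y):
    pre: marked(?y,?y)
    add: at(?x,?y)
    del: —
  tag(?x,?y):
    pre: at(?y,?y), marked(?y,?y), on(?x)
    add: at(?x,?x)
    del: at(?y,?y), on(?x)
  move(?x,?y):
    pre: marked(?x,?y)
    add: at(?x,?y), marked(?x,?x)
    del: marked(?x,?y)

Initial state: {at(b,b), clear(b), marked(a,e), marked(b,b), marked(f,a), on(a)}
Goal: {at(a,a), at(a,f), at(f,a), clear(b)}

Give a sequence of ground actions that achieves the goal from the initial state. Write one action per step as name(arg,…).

tag(a,b); move(f,a); bind(a,f)

1. tag(a,b)  →  {at(a,a), clear(b), marked(a,e), marked(b,b), marked(f,a)}
2. move(f,a)  →  {at(a,a), at(f,a), clear(b), marked(a,e), marked(b,b), marked(f,f)}
3. bind(a,f)  →  {at(a,a), at(a,f), at(f,a), clear(b), marked(a,e), marked(b,b), marked(f,f)}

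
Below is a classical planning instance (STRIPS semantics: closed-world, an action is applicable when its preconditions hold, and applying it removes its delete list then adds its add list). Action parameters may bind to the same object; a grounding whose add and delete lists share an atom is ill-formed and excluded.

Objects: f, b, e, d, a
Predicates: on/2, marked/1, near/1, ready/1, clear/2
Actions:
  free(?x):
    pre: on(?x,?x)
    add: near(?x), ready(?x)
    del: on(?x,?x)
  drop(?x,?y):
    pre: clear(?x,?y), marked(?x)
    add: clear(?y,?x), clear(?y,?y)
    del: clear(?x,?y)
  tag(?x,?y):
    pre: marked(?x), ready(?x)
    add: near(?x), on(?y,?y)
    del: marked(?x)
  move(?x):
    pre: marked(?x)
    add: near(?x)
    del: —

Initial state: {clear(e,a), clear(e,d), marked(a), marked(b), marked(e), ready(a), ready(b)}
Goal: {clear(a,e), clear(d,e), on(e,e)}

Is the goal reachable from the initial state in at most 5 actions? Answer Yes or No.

Yes

1. drop(e,d)  →  {clear(d,d), clear(d,e), clear(e,a), marked(a), marked(b), marked(e), ready(a), ready(b)}
2. drop(e,a)  →  {clear(a,a), clear(a,e), clear(d,d), clear(d,e), marked(a), marked(b), marked(e), ready(a), ready(b)}
3. tag(b,e)  →  {clear(a,a), clear(a,e), clear(d,d), clear(d,e), marked(a), marked(e), near(b), on(e,e), ready(a), ready(b)}
optimal plan length = 3; 3 ≤ 5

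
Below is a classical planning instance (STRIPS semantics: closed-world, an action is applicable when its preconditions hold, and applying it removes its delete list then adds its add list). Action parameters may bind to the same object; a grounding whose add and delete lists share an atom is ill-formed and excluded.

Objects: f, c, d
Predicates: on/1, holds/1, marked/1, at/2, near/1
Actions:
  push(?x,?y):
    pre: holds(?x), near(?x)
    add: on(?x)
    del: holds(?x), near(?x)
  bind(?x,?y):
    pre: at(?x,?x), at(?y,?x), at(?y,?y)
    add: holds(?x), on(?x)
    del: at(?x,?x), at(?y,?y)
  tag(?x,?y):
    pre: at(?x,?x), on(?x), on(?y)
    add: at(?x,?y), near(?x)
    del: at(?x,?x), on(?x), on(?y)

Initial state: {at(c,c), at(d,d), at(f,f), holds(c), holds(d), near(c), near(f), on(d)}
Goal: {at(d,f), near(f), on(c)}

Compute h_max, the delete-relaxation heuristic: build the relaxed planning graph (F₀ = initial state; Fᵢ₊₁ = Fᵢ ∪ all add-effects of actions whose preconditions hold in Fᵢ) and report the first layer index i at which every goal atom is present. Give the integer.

2

F0 = init (8 atoms)
F1 = F0 ∪ {holds(f), on(c), on(f)}  (11 atoms)
F2 = F1 ∪ {at(c,d), at(c,f), at(d,c), at(d,f), at(f,c), at(f,d), near(d)}  (18 atoms)
goal ⊆ F2  ⇒  h_max = 2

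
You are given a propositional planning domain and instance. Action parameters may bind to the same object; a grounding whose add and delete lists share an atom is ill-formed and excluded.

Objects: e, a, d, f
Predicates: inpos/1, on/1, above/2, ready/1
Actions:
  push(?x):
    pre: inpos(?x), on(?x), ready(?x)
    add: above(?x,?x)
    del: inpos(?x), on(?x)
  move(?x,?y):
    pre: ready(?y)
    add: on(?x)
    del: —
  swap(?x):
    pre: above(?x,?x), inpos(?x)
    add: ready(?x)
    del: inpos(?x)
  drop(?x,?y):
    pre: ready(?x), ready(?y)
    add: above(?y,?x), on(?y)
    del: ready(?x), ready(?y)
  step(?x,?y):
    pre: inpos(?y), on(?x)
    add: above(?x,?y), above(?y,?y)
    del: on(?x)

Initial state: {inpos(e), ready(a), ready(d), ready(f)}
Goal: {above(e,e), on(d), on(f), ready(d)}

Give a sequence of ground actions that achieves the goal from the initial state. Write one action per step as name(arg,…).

1. move(e,a)  →  {inpos(e), on(e), ready(a), ready(d), ready(f)}
2. move(d,a)  →  {inpos(e), on(d), on(e), ready(a), ready(d), ready(f)}
3. move(f,a)  →  {inpos(e), on(d), on(e), on(f), ready(a), ready(d), ready(f)}
4. step(e,e)  →  {above(e,e), inpos(e), on(d), on(f), ready(a), ready(d), ready(f)}

move(e,a); move(d,a); move(f,a); step(e,e)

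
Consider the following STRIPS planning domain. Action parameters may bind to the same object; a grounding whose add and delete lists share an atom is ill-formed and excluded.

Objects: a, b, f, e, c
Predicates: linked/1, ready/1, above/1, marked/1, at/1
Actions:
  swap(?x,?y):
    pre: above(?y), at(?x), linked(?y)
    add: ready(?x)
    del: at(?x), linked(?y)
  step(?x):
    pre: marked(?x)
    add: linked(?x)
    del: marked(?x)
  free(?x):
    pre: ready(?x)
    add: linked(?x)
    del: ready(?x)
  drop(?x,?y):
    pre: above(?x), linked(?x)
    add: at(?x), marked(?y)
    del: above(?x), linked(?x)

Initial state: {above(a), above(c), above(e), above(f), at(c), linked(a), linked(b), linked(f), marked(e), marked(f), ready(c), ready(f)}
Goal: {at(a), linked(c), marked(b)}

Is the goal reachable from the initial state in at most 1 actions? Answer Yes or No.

1. free(c)  →  {above(a), above(c), above(e), above(f), at(c), linked(a), linked(b), linked(c), linked(f), marked(e), marked(f), ready(f)}
2. drop(a,b)  →  {above(c), above(e), above(f), at(a), at(c), linked(b), linked(c), linked(f), marked(b), marked(e), marked(f), ready(f)}
optimal plan length = 2; 2 > 1

No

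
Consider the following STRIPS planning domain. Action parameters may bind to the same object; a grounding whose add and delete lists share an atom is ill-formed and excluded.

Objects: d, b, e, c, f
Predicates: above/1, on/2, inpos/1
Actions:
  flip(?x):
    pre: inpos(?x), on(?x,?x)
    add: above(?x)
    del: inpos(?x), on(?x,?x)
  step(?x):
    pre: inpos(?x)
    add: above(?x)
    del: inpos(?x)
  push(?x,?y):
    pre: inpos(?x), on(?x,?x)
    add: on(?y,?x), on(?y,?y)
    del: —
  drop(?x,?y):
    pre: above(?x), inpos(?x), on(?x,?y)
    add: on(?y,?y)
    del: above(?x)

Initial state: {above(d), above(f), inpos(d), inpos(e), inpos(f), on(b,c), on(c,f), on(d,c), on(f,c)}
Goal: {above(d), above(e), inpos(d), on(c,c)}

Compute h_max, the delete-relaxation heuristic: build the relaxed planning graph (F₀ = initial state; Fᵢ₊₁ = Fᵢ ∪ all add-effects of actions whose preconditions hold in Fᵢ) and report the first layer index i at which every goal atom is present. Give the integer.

F0 = init (9 atoms)
F1 = F0 ∪ {above(e), on(c,c)}  (11 atoms)
goal ⊆ F1  ⇒  h_max = 1

1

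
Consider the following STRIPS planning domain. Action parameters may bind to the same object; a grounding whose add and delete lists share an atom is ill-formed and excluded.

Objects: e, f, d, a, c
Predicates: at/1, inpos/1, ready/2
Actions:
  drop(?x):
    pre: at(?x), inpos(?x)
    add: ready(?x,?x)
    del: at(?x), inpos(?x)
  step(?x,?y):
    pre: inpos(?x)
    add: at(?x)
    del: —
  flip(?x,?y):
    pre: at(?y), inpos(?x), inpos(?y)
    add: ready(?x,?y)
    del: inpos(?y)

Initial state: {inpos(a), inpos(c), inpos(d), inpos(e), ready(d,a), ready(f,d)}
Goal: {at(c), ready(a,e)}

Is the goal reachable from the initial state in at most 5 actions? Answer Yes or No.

1. step(e,e)  →  {at(e), inpos(a), inpos(c), inpos(d), inpos(e), ready(d,a), ready(f,d)}
2. step(c,e)  →  {at(c), at(e), inpos(a), inpos(c), inpos(d), inpos(e), ready(d,a), ready(f,d)}
3. flip(a,e)  →  {at(c), at(e), inpos(a), inpos(c), inpos(d), ready(a,e), ready(d,a), ready(f,d)}
optimal plan length = 3; 3 ≤ 5

Yes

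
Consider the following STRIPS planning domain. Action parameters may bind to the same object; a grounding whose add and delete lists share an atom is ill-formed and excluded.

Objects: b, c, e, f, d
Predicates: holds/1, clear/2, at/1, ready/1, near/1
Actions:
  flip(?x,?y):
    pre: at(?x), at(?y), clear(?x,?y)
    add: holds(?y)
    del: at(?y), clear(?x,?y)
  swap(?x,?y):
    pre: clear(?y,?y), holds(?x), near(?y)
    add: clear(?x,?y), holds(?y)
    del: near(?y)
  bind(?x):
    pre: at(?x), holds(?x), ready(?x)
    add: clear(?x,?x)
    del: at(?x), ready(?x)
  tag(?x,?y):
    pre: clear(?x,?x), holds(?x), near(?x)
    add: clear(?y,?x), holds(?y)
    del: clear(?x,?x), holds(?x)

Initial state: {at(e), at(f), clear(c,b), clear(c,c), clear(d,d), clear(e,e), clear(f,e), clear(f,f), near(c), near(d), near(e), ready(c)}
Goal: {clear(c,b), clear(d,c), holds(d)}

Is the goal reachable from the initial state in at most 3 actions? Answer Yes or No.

Yes

1. flip(e,e)  →  {at(f), clear(c,b), clear(c,c), clear(d,d), clear(f,e), clear(f,f), holds(e), near(c), near(d), near(e), ready(c)}
2. swap(e,d)  →  {at(f), clear(c,b), clear(c,c), clear(d,d), clear(e,d), clear(f,e), clear(f,f), holds(d), holds(e), near(c), near(e), ready(c)}
3. swap(d,c)  →  {at(f), clear(c,b), clear(c,c), clear(d,c), clear(d,d), clear(e,d), clear(f,e), clear(f,f), holds(c), holds(d), holds(e), near(e), ready(c)}
optimal plan length = 3; 3 ≤ 3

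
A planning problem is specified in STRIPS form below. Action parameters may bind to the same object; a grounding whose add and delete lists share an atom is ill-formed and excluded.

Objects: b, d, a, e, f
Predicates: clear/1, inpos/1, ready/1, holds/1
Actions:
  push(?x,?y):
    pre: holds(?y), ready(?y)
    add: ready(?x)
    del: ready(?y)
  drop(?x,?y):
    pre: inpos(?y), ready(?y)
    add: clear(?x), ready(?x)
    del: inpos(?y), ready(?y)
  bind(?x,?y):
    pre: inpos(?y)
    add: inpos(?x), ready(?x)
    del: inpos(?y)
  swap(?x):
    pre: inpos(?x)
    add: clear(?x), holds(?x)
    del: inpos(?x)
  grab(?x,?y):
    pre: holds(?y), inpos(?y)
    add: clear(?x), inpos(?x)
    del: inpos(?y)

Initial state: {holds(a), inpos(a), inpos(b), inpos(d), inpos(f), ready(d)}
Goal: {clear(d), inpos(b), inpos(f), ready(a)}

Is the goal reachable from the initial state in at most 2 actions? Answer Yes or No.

1. drop(a,d)  →  {clear(a), holds(a), inpos(a), inpos(b), inpos(f), ready(a)}
2. grab(d,a)  →  {clear(a), clear(d), holds(a), inpos(b), inpos(d), inpos(f), ready(a)}
optimal plan length = 2; 2 ≤ 2

Yes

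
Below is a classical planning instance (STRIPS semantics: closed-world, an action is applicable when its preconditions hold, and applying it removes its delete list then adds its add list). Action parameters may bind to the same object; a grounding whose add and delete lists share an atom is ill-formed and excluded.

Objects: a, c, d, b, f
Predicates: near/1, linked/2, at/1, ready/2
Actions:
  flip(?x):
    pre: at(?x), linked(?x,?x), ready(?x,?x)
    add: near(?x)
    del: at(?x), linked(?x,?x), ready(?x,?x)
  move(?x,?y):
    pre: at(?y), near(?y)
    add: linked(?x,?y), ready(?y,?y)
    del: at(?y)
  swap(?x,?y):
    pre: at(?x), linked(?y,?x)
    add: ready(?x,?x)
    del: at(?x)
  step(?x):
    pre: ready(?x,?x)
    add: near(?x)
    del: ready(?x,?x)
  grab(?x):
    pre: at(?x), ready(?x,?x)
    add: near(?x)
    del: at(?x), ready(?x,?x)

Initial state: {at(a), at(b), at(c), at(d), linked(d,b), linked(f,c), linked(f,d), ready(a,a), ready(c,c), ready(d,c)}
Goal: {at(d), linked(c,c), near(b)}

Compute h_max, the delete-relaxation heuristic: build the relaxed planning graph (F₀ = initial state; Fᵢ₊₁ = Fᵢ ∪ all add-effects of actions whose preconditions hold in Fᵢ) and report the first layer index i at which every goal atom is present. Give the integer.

F0 = init (10 atoms)
F1 = F0 ∪ {near(a), near(c), ready(b,b), ready(d,d)}  (14 atoms)
F2 = F1 ∪ {linked(a,a), linked(a,c), linked(b,a), linked(b,c), linked(c,a), linked(c,c), linked(d,a), linked(d,c), linked(f,a), near(b), near(d)}  (25 atoms)
goal ⊆ F2  ⇒  h_max = 2

2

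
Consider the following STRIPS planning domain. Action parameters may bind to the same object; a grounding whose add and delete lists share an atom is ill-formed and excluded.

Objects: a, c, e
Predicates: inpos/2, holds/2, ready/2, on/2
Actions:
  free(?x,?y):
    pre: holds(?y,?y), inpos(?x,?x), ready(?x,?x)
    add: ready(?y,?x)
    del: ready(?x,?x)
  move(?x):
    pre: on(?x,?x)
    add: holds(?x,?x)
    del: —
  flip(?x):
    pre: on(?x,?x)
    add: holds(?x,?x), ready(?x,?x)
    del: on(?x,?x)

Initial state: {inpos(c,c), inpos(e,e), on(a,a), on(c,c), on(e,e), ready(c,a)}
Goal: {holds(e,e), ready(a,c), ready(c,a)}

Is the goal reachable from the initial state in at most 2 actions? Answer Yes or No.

No

1. move(a)  →  {holds(a,a), inpos(c,c), inpos(e,e), on(a,a), on(c,c), on(e,e), ready(c,a)}
2. move(e)  →  {holds(a,a), holds(e,e), inpos(c,c), inpos(e,e), on(a,a), on(c,c), on(e,e), ready(c,a)}
3. flip(c)  →  {holds(a,a), holds(c,c), holds(e,e), inpos(c,c), inpos(e,e), on(a,a), on(e,e), ready(c,a), ready(c,c)}
4. free(c,a)  →  {holds(a,a), holds(c,c), holds(e,e), inpos(c,c), inpos(e,e), on(a,a), on(e,e), ready(a,c), ready(c,a)}
optimal plan length = 4; 4 > 2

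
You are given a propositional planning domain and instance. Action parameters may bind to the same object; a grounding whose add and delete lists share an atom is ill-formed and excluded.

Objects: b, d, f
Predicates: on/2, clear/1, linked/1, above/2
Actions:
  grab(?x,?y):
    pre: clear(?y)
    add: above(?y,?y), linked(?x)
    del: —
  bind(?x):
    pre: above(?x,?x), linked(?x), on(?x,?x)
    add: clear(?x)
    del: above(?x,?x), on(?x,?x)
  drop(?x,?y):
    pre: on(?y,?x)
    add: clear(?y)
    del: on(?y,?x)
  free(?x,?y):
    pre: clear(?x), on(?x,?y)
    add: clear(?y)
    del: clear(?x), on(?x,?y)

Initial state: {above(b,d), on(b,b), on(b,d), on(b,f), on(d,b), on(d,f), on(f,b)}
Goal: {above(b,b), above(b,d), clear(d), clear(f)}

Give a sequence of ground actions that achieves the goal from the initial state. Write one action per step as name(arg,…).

1. drop(b,b)  →  {above(b,d), clear(b), on(b,d), on(b,f), on(d,b), on(d,f), on(f,b)}
2. grab(b,b)  →  {above(b,b), above(b,d), clear(b), linked(b), on(b,d), on(b,f), on(d,b), on(d,f), on(f,b)}
3. drop(b,d)  →  {above(b,b), above(b,d), clear(b), clear(d), linked(b), on(b,d), on(b,f), on(d,f), on(f,b)}
4. drop(b,f)  →  {above(b,b), above(b,d), clear(b), clear(d), clear(f), linked(b), on(b,d), on(b,f), on(d,f)}

drop(b,b); grab(b,b); drop(b,d); drop(b,f)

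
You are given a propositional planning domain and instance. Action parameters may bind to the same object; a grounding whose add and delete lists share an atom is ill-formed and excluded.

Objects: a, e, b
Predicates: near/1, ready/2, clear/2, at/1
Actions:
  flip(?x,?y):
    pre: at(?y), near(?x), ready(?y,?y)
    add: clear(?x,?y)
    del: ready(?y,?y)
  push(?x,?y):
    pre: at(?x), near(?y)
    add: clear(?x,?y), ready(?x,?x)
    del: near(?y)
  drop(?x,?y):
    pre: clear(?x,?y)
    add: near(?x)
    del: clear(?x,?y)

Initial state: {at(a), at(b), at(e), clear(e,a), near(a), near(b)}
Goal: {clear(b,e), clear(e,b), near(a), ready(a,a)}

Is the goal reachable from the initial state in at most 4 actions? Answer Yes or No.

1. push(a,a)  →  {at(a), at(b), at(e), clear(a,a), clear(e,a), near(b), ready(a,a)}
2. push(e,b)  →  {at(a), at(b), at(e), clear(a,a), clear(e,a), clear(e,b), ready(a,a), ready(e,e)}
3. drop(a,a)  →  {at(a), at(b), at(e), clear(e,a), clear(e,b), near(a), ready(a,a), ready(e,e)}
4. drop(e,a)  →  {at(a), at(b), at(e), clear(e,b), near(a), near(e), ready(a,a), ready(e,e)}
5. push(b,e)  →  {at(a), at(b), at(e), clear(b,e), clear(e,b), near(a), ready(a,a), ready(b,b), ready(e,e)}
optimal plan length = 5; 5 > 4

No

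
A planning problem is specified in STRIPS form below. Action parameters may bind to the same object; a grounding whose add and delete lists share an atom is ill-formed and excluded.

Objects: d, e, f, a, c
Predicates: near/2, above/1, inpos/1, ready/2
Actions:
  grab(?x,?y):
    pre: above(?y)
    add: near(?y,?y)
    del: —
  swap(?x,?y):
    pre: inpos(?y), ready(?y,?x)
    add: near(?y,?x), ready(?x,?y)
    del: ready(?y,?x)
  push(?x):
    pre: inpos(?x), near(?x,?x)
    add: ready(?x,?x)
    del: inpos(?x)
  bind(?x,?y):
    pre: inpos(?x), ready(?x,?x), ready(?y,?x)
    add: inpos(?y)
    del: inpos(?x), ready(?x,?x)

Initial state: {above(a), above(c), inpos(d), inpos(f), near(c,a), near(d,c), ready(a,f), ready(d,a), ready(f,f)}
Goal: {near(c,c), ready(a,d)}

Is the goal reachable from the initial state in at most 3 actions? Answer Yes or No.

1. grab(d,c)  →  {above(a), above(c), inpos(d), inpos(f), near(c,a), near(c,c), near(d,c), ready(a,f), ready(d,a), ready(f,f)}
2. swap(a,d)  →  {above(a), above(c), inpos(d), inpos(f), near(c,a), near(c,c), near(d,a), near(d,c), ready(a,d), ready(a,f), ready(f,f)}
optimal plan length = 2; 2 ≤ 3

Yes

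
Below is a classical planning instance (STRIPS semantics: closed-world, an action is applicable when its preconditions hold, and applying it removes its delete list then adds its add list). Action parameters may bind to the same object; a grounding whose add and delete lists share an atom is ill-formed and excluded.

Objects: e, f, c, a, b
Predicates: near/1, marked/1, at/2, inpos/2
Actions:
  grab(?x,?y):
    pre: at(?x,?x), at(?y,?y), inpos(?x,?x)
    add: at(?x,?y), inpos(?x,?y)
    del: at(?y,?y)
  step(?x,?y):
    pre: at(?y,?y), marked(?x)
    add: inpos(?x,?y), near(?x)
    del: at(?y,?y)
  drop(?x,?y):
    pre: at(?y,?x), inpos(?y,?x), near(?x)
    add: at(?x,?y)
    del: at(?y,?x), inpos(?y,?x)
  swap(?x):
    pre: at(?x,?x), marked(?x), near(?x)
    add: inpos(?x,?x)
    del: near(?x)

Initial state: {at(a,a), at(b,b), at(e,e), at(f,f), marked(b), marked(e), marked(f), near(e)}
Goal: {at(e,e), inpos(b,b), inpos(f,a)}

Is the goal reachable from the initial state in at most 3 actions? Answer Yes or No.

Yes

1. step(f,a)  →  {at(b,b), at(e,e), at(f,f), inpos(f,a), marked(b), marked(e), marked(f), near(e), near(f)}
2. step(b,b)  →  {at(e,e), at(f,f), inpos(b,b), inpos(f,a), marked(b), marked(e), marked(f), near(b), near(e), near(f)}
optimal plan length = 2; 2 ≤ 3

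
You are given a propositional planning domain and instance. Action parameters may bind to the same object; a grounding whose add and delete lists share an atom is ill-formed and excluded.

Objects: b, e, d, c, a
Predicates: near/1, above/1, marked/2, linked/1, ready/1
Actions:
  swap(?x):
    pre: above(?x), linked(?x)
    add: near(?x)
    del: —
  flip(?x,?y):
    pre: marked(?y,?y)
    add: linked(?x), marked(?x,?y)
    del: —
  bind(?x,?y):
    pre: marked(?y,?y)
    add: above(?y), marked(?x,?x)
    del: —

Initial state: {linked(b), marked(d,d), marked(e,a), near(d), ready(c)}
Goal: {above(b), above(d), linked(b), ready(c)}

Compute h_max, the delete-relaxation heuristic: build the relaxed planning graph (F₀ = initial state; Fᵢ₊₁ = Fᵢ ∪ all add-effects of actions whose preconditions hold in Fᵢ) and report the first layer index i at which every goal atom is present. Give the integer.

2

F0 = init (5 atoms)
F1 = F0 ∪ {above(d), linked(a), linked(c), linked(d), linked(e), marked(a,a), marked(a,d), marked(b,b), marked(b,d), marked(c,c), marked(c,d), marked(e,d), marked(e,e)}  (18 atoms)
F2 = F1 ∪ {above(a), above(b), above(c), above(e), marked(a,b), marked(a,c), marked(a,e), marked(b,a), marked(b,c), marked(b,e), marked(c,a), marked(c,b), marked(c,e), marked(d,a), marked(d,b), marked(d,c), marked(d,e), marked(e,b), marked(e,c)}  (37 atoms)
goal ⊆ F2  ⇒  h_max = 2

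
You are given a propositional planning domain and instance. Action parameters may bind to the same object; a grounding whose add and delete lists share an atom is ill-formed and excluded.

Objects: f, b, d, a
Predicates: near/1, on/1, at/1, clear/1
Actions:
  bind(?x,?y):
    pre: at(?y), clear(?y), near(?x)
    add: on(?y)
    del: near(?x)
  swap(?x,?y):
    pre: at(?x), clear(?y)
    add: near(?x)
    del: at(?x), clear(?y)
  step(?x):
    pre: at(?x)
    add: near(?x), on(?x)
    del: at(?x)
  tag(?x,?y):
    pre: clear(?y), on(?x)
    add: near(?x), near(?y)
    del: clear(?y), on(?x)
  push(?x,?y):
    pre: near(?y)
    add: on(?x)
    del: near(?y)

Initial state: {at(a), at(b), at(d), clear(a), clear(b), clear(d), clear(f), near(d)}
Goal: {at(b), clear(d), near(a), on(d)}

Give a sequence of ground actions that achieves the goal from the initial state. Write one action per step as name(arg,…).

bind(d,d); swap(a,f)

1. bind(d,d)  →  {at(a), at(b), at(d), clear(a), clear(b), clear(d), clear(f), on(d)}
2. swap(a,f)  →  {at(b), at(d), clear(a), clear(b), clear(d), near(a), on(d)}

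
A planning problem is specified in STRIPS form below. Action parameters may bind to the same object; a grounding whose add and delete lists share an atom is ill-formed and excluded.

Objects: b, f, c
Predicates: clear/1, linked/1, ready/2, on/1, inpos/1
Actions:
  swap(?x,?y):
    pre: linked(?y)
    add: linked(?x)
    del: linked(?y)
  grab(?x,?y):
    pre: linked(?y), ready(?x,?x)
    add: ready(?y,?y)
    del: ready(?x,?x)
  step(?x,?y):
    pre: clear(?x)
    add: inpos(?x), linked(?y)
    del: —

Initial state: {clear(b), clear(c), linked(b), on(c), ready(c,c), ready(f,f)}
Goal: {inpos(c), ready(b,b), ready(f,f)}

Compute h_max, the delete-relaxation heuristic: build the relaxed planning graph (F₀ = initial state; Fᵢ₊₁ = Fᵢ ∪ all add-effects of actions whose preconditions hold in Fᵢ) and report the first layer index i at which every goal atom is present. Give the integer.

F0 = init (6 atoms)
F1 = F0 ∪ {inpos(b), inpos(c), linked(c), linked(f), ready(b,b)}  (11 atoms)
goal ⊆ F1  ⇒  h_max = 1

1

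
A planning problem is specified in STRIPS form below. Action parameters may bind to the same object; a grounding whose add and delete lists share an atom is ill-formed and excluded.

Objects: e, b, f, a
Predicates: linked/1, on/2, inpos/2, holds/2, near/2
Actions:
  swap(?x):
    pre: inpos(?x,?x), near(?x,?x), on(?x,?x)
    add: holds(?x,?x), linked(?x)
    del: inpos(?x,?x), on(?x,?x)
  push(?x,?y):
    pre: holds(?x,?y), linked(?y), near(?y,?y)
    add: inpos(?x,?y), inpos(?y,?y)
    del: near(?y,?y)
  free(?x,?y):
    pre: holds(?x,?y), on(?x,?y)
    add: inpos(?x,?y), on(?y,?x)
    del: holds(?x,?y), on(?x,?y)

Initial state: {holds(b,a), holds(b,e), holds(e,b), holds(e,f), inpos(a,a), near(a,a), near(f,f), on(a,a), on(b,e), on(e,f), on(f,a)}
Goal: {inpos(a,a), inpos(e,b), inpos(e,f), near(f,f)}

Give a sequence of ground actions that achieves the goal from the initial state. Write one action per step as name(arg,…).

free(e,f); free(b,e); free(e,b)

1. free(e,f)  →  {holds(b,a), holds(b,e), holds(e,b), inpos(a,a), inpos(e,f), near(a,a), near(f,f), on(a,a), on(b,e), on(f,a), on(f,e)}
2. free(b,e)  →  {holds(b,a), holds(e,b), inpos(a,a), inpos(b,e), inpos(e,f), near(a,a), near(f,f), on(a,a), on(e,b), on(f,a), on(f,e)}
3. free(e,b)  →  {holds(b,a), inpos(a,a), inpos(b,e), inpos(e,b), inpos(e,f), near(a,a), near(f,f), on(a,a), on(b,e), on(f,a), on(f,e)}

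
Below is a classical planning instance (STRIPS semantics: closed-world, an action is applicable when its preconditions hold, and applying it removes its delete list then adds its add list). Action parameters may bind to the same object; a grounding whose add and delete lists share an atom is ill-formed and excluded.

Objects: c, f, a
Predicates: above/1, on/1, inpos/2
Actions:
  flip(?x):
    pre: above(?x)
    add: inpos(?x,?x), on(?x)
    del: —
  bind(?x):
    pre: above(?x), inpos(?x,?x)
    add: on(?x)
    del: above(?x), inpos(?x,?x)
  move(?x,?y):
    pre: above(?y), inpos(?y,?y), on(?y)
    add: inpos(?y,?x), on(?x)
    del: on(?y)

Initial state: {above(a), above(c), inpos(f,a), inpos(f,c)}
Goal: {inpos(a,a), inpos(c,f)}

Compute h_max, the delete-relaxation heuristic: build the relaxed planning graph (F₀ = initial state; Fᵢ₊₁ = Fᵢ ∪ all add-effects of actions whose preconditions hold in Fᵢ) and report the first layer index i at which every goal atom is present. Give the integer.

2

F0 = init (4 atoms)
F1 = F0 ∪ {inpos(a,a), inpos(c,c), on(a), on(c)}  (8 atoms)
F2 = F1 ∪ {inpos(a,c), inpos(a,f), inpos(c,a), inpos(c,f), on(f)}  (13 atoms)
goal ⊆ F2  ⇒  h_max = 2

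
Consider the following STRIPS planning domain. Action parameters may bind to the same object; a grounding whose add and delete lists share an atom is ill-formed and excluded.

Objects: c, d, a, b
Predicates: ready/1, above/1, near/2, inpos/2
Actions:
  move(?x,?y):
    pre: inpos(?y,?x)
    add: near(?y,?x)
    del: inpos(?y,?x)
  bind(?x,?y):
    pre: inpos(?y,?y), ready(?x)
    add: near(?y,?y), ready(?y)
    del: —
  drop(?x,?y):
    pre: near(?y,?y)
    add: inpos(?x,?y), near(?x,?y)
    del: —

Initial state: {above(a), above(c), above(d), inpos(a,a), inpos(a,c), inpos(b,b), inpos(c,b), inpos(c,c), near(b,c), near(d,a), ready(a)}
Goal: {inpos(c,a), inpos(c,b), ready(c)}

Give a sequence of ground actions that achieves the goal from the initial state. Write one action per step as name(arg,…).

move(a,a); bind(a,c); drop(c,a)

1. move(a,a)  →  {above(a), above(c), above(d), inpos(a,c), inpos(b,b), inpos(c,b), inpos(c,c), near(a,a), near(b,c), near(d,a), ready(a)}
2. bind(a,c)  →  {above(a), above(c), above(d), inpos(a,c), inpos(b,b), inpos(c,b), inpos(c,c), near(a,a), near(b,c), near(c,c), near(d,a), ready(a), ready(c)}
3. drop(c,a)  →  {above(a), above(c), above(d), inpos(a,c), inpos(b,b), inpos(c,a), inpos(c,b), inpos(c,c), near(a,a), near(b,c), near(c,a), near(c,c), near(d,a), ready(a), ready(c)}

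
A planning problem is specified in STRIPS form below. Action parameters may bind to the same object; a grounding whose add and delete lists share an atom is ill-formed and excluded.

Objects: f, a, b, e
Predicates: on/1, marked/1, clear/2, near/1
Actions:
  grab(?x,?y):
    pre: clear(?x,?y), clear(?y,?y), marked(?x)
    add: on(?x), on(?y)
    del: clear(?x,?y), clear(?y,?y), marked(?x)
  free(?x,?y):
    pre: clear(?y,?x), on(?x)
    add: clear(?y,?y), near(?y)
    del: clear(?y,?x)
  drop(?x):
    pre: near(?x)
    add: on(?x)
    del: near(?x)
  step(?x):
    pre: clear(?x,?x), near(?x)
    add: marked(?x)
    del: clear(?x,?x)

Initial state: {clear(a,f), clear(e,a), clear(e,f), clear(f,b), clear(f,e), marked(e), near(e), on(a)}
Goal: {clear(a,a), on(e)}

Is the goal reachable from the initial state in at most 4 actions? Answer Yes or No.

1. drop(e)  →  {clear(a,f), clear(e,a), clear(e,f), clear(f,b), clear(f,e), marked(e), on(a), on(e)}
2. free(e,f)  →  {clear(a,f), clear(e,a), clear(e,f), clear(f,b), clear(f,f), marked(e), near(f), on(a), on(e)}
3. grab(e,f)  →  {clear(a,f), clear(e,a), clear(f,b), near(f), on(a), on(e), on(f)}
4. free(f,a)  →  {clear(a,a), clear(e,a), clear(f,b), near(a), near(f), on(a), on(e), on(f)}
optimal plan length = 4; 4 ≤ 4

Yes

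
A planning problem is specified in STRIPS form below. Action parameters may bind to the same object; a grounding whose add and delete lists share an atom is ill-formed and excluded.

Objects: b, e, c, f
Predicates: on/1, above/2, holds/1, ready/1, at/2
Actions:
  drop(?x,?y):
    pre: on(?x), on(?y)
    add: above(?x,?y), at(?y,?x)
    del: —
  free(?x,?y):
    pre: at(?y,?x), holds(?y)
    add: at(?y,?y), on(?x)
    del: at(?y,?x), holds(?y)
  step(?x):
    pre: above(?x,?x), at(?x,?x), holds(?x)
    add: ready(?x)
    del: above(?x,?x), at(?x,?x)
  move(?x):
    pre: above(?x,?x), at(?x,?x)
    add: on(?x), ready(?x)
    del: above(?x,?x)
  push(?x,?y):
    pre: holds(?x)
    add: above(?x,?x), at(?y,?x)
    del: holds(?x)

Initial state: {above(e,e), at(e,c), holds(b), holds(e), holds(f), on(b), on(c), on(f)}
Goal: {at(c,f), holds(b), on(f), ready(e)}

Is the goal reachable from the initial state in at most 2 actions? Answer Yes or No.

No

1. drop(f,c)  →  {above(e,e), above(f,c), at(c,f), at(e,c), holds(b), holds(e), holds(f), on(b), on(c), on(f)}
2. free(c,e)  →  {above(e,e), above(f,c), at(c,f), at(e,e), holds(b), holds(f), on(b), on(c), on(f)}
3. move(e)  →  {above(f,c), at(c,f), at(e,e), holds(b), holds(f), on(b), on(c), on(e), on(f), ready(e)}
optimal plan length = 3; 3 > 2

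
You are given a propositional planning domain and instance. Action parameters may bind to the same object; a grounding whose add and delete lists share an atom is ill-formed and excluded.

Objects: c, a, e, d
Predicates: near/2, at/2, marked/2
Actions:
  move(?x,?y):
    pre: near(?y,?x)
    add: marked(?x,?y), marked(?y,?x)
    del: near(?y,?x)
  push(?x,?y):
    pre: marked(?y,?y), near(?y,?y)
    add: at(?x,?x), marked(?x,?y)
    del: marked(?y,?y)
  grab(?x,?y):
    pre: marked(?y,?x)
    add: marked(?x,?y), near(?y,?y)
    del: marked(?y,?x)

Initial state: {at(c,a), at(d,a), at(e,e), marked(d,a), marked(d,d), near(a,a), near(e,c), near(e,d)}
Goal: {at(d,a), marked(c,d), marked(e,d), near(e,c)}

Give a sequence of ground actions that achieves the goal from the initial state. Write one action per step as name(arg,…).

1. move(d,e)  →  {at(c,a), at(d,a), at(e,e), marked(d,a), marked(d,d), marked(d,e), marked(e,d), near(a,a), near(e,c)}
2. grab(a,d)  →  {at(c,a), at(d,a), at(e,e), marked(a,d), marked(d,d), marked(d,e), marked(e,d), near(a,a), near(d,d), near(e,c)}
3. push(c,d)  →  {at(c,a), at(c,c), at(d,a), at(e,e), marked(a,d), marked(c,d), marked(d,e), marked(e,d), near(a,a), near(d,d), near(e,c)}

move(d,e); grab(a,d); push(c,d)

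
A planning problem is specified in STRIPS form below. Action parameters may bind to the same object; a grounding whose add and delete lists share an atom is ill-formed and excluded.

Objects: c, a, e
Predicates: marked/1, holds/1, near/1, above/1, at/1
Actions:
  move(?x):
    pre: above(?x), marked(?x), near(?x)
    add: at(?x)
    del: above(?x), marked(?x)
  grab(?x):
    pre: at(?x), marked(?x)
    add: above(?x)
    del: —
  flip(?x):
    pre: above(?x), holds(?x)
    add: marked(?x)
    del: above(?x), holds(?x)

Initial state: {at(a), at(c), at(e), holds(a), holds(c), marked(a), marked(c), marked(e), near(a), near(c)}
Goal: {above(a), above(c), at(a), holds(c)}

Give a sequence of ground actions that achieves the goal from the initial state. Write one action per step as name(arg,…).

grab(c); grab(a)

1. grab(c)  →  {above(c), at(a), at(c), at(e), holds(a), holds(c), marked(a), marked(c), marked(e), near(a), near(c)}
2. grab(a)  →  {above(a), above(c), at(a), at(c), at(e), holds(a), holds(c), marked(a), marked(c), marked(e), near(a), near(c)}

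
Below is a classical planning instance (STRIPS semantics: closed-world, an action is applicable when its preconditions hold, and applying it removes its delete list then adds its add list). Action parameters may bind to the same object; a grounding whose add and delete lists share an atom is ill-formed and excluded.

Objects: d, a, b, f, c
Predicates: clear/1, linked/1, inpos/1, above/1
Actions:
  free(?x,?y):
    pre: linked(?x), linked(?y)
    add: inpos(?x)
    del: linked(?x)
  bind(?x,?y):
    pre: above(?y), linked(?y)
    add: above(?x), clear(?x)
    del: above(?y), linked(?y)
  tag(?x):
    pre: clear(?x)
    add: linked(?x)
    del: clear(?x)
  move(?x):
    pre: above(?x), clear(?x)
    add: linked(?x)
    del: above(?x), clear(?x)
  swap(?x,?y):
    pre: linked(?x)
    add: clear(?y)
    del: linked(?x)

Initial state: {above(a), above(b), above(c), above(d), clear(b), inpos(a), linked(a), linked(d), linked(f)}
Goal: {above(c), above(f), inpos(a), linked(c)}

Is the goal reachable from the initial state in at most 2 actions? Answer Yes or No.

1. bind(f,d)  →  {above(a), above(b), above(c), above(f), clear(b), clear(f), inpos(a), linked(a), linked(f)}
2. bind(c,a)  →  {above(b), above(c), above(f), clear(b), clear(c), clear(f), inpos(a), linked(f)}
3. tag(c)  →  {above(b), above(c), above(f), clear(b), clear(f), inpos(a), linked(c), linked(f)}
optimal plan length = 3; 3 > 2

No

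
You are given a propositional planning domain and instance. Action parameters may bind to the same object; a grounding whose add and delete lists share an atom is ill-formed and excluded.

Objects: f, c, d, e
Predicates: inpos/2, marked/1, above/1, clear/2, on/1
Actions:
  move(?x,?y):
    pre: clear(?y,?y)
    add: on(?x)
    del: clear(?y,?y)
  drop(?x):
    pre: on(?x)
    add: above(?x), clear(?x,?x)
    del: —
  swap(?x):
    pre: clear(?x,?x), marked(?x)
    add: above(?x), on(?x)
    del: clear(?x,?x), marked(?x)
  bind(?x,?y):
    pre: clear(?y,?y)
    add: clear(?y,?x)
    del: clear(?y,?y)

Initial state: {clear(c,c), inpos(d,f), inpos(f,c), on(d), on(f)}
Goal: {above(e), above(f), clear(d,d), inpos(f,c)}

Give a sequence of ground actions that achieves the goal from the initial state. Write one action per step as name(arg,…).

1. move(e,c)  →  {inpos(d,f), inpos(f,c), on(d), on(e), on(f)}
2. drop(f)  →  {above(f), clear(f,f), inpos(d,f), inpos(f,c), on(d), on(e), on(f)}
3. drop(d)  →  {above(d), above(f), clear(d,d), clear(f,f), inpos(d,f), inpos(f,c), on(d), on(e), on(f)}
4. drop(e)  →  {above(d), above(e), above(f), clear(d,d), clear(e,e), clear(f,f), inpos(d,f), inpos(f,c), on(d), on(e), on(f)}

move(e,c); drop(f); drop(d); drop(e)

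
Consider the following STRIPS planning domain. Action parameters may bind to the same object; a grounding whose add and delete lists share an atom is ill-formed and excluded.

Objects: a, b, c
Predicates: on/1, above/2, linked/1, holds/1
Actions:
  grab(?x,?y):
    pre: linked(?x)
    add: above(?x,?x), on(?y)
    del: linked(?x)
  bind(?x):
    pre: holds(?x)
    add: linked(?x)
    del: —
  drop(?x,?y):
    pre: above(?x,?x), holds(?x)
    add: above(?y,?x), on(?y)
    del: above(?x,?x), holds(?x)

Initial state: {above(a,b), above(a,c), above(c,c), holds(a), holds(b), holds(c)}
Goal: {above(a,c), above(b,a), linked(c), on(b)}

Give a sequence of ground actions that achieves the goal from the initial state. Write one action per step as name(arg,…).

1. bind(a)  →  {above(a,b), above(a,c), above(c,c), holds(a), holds(b), holds(c), linked(a)}
2. grab(a,a)  →  {above(a,a), above(a,b), above(a,c), above(c,c), holds(a), holds(b), holds(c), on(a)}
3. bind(c)  →  {above(a,a), above(a,b), above(a,c), above(c,c), holds(a), holds(b), holds(c), linked(c), on(a)}
4. drop(a,b)  →  {above(a,b), above(a,c), above(b,a), above(c,c), holds(b), holds(c), linked(c), on(a), on(b)}

bind(a); grab(a,a); bind(c); drop(a,b)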